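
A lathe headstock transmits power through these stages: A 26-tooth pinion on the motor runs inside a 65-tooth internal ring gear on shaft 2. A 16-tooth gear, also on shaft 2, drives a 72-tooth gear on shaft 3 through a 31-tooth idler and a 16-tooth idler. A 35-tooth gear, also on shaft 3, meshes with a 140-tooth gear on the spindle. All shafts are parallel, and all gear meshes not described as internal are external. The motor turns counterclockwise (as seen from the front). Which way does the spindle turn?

the motor → shaft 2: internal mesh, same direction → CCW.
shaft 2 → shaft 3: driver → idler → idler → driven is 3 external meshes, 3 reversals → CW.
shaft 3 → the spindle: external mesh, 1 reversal → CCW.
4 reversals in total — an even number — so the spindle turns the same way as the motor.

counterclockwise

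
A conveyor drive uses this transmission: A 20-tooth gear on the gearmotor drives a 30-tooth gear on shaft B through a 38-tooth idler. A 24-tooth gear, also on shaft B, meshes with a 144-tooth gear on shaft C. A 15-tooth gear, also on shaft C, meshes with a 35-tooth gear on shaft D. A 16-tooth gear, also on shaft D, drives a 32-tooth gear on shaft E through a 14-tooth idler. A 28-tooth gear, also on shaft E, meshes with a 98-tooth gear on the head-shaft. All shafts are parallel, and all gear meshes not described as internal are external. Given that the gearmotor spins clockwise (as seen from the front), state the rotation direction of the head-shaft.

counterclockwise

the gearmotor → shaft B: driver → idler → driven is 2 external meshes, 2 reversals → CW.
shaft B → shaft C: external mesh, 1 reversal → CCW.
shaft C → shaft D: external mesh, 1 reversal → CW.
shaft D → shaft E: driver → idler → driven is 2 external meshes, 2 reversals → CW.
shaft E → the head-shaft: external mesh, 1 reversal → CCW.
7 reversals in total — an odd number — so the head-shaft turns opposite to the gearmotor.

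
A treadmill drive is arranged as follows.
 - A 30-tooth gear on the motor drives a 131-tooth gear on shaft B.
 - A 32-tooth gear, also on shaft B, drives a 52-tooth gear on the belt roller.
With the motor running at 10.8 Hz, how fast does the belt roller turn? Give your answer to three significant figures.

the motor → shaft B (gear mesh, 131/30): 10.8 ÷ 4.3667 = 2.4733 Hz
shaft B → the belt roller (gear mesh, 52/32): 2.4733 ÷ 1.625 = 1.522 Hz

1.52 Hz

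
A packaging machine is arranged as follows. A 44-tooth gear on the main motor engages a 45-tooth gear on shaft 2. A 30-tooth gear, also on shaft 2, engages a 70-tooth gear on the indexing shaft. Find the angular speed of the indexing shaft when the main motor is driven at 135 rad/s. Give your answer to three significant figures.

Gear mesh: ratio = 45/44 = 1.0227, so shaft 2 turns at 135 / 1.0227 = 132 rad/s.
Gear mesh: ratio = 70/30 = 2.3333, so the indexing shaft turns at 132 / 2.3333 = 56.571 rad/s.

56.6 rad/s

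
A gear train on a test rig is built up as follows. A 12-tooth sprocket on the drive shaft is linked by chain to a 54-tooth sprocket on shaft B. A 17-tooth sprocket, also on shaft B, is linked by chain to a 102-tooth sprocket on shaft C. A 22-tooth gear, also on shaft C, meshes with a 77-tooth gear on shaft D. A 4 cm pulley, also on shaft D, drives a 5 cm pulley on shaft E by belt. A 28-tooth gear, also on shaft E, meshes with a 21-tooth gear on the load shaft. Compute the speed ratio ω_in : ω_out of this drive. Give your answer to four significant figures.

Each stage contributes driven/driver: chain 54/12 = 4.5, chain 102/17 = 6, gear mesh 77/22 = 3.5, belt 5/4 = 1.25, gear mesh 21/28 = 0.75.
Overall: 4.5 × 6 × 3.5 × 1.25 × 0.75 = 88.594.

88.59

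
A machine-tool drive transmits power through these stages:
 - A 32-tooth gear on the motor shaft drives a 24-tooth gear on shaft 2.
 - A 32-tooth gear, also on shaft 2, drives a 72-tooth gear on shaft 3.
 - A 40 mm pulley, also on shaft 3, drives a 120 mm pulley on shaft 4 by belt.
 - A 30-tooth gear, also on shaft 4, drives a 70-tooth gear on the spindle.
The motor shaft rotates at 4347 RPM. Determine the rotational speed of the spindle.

368 RPM

the motor shaft → shaft 2 (gear mesh, 24/32): 4347 ÷ 0.75 = 5796 RPM
shaft 2 → shaft 3 (gear mesh, 72/32): 5796 ÷ 2.25 = 2576 RPM
shaft 3 → shaft 4 (belt, 120/40): 2576 ÷ 3 = 858.67 RPM
shaft 4 → the spindle (gear mesh, 70/30): 858.67 ÷ 2.3333 = 368 RPM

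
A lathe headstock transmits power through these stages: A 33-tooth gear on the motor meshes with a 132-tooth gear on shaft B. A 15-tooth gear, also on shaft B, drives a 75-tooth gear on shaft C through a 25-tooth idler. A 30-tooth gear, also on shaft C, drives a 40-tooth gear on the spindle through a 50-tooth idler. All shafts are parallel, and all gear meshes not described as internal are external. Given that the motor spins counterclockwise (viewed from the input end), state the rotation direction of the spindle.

clockwise

the motor → shaft B: external mesh, 1 reversal → CW.
shaft B → shaft C: driver → idler → driven is 2 external meshes, 2 reversals → CW.
shaft C → the spindle: driver → idler → driven is 2 external meshes, 2 reversals → CW.
5 reversals in total — an odd number — so the spindle turns opposite to the motor.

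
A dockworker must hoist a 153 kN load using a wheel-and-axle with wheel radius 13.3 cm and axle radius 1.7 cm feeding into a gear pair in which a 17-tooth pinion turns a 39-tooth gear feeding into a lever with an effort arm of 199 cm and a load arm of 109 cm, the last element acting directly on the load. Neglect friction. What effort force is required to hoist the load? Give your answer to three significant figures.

Wheel-and-axle MA = R/r = 13.3/1.7 = 7.8235.
Gear pair MA = 39/17 = 2.2941.
Lever MA = effort arm / load arm = 199/109 = 1.8257.
Combined ideal MA = 7.8235 × 2.2941 × 1.8257 = 32.768.
Effort = load / MA = 153 / 32.768 = 4.6692 kN.

4.67 kN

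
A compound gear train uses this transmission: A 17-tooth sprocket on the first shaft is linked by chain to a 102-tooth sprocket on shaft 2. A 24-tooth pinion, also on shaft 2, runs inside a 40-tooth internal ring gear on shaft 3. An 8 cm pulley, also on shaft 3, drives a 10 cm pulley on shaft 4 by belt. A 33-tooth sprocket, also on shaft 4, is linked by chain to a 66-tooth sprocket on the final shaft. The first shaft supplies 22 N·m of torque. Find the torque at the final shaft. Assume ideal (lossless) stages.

chain 102/17 = 6 → τ = 22·6 = 132 N·m
internal gear 40/24 = 1.6667 → τ = 132·1.6667 = 220 N·m
belt 10/8 = 1.25 → τ = 220·1.25 = 275 N·m
chain 66/33 = 2 → τ = 275·2 = 550 N·m

550 N·m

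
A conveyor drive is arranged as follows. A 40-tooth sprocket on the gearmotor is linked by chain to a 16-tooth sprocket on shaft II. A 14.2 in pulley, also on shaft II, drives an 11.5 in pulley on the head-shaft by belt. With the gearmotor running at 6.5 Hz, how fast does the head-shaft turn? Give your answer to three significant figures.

20.1 Hz

the gearmotor → shaft II (chain, 16/40): 6.5 ÷ 0.4 = 16.25 Hz
shaft II → the head-shaft (belt, 11.5/14.2): 16.25 ÷ 0.80986 = 20.065 Hz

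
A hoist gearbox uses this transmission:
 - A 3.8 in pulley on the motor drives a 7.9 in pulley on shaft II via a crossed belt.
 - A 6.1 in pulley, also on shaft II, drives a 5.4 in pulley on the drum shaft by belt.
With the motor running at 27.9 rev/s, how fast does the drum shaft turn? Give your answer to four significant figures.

the motor → shaft II (belt, 7.9/3.8): 27.9 ÷ 2.0789 = 13.42 rev/s
shaft II → the drum shaft (belt, 5.4/6.1): 13.42 ÷ 0.88525 = 15.16 rev/s

15.16 rev/s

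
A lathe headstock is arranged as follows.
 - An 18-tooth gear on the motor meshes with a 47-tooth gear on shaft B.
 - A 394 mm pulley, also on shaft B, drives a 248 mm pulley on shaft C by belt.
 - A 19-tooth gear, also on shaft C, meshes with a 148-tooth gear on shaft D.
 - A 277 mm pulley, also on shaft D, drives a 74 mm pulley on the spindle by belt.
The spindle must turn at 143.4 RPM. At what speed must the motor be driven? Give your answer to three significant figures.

Overall ratio R = 2.6111 × 0.62944 × 7.7895 × 0.26715 = 3.4201.
Required input speed = output speed × R = 143.4 × 3.4201 = 490.44 RPM.

490 RPM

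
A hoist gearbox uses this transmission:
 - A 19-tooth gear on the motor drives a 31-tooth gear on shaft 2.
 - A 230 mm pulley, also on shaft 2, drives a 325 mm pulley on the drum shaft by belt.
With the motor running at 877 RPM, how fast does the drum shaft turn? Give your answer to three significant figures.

380 RPM

gear mesh 31/19 = 1.6316 → 877/1.6316 = 537.52 RPM
belt 325/230 = 1.413 → 537.52/1.413 = 380.4 RPM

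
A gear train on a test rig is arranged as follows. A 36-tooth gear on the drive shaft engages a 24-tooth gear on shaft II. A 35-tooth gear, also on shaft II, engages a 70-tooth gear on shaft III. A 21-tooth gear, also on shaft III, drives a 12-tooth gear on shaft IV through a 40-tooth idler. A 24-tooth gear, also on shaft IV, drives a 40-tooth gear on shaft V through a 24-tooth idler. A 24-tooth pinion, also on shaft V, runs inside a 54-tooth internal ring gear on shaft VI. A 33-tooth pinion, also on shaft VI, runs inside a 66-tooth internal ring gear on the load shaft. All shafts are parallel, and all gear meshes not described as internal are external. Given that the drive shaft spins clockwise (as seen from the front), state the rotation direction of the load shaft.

the drive shaft → shaft II: external mesh, 1 reversal → CCW.
shaft II → shaft III: external mesh, 1 reversal → CW.
shaft III → shaft IV: driver → idler → driven is 2 external meshes, 2 reversals → CW.
shaft IV → shaft V: driver → idler → driven is 2 external meshes, 2 reversals → CW.
shaft V → shaft VI: internal mesh, same direction → CW.
shaft VI → the load shaft: internal mesh, same direction → CW.
6 reversals in total — an even number — so the load shaft turns the same way as the drive shaft.

clockwise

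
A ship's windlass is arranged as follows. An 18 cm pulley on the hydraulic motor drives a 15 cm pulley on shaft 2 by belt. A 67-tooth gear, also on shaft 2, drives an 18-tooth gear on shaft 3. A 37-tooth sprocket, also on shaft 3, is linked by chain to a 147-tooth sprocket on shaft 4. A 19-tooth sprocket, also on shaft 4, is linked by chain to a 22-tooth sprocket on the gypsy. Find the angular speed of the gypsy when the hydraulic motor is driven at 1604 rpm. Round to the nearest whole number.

1557 rpm

the hydraulic motor → shaft 2 (belt, 15/18): 1604 ÷ 0.83333 = 1924.8 rpm
shaft 2 → shaft 3 (gear mesh, 18/67): 1924.8 ÷ 0.26866 = 7164.5 rpm
shaft 3 → shaft 4 (chain, 147/37): 7164.5 ÷ 3.973 = 1803.3 rpm
shaft 4 → the gypsy (chain, 22/19): 1803.3 ÷ 1.1579 = 1557.4 rpm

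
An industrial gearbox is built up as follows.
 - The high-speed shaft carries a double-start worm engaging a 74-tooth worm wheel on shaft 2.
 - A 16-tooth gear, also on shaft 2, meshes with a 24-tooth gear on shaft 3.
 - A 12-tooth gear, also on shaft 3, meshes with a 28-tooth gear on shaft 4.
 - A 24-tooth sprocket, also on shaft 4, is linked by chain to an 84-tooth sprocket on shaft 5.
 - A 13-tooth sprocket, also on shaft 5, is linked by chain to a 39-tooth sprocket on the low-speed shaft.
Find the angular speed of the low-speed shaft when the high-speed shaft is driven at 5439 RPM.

worm 74/2 = 37 → 5439/37 = 147 RPM
gear mesh 24/16 = 1.5 → 147/1.5 = 98 RPM
gear mesh 28/12 = 2.3333 → 98/2.3333 = 42 RPM
chain 84/24 = 3.5 → 42/3.5 = 12 RPM
chain 39/13 = 3 → 12/3 = 4 RPM

4 RPM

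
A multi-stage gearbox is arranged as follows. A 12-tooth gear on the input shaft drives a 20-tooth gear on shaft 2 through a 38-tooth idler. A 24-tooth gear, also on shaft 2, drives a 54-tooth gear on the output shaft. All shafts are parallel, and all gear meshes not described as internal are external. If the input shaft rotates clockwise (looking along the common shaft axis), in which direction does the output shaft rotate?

counterclockwise

the input shaft → shaft 2: driver → idler → driven is 2 external meshes, 2 reversals → CW.
shaft 2 → the output shaft: external mesh, 1 reversal → CCW.
3 reversals in total — an odd number — so the output shaft turns opposite to the input shaft.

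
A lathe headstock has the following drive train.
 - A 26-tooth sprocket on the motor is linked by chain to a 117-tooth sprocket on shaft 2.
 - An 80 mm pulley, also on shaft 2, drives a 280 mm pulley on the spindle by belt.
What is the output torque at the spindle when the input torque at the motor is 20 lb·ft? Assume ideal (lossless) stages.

315 lb·ft

chain 117/26 = 4.5 → τ = 20·4.5 = 90 lb·ft
belt 280/80 = 3.5 → τ = 90·3.5 = 315 lb·ft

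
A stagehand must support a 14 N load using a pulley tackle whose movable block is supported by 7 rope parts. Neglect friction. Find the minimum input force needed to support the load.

2 N

Block-and-tackle MA = number of supporting rope parts = 7.
Effort = load / MA = 14 / 7 = 2 N.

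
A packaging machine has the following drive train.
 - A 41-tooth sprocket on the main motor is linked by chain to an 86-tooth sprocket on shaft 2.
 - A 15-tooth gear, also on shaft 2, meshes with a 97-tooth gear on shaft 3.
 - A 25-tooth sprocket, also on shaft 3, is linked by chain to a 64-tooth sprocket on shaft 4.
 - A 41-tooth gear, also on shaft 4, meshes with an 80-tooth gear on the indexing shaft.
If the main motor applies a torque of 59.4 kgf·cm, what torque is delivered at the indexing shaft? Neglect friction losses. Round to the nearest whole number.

Chain: ratio = 86/41 = 2.0976; torque at shaft 2 = 59.4 × 2.0976 = 124.6 kgf·cm.
Gear mesh: ratio = 97/15 = 6.4667; torque at shaft 3 = 124.6 × 6.4667 = 805.72 kgf·cm.
Chain: ratio = 64/25 = 2.56; torque at shaft 4 = 805.72 × 2.56 = 2062.6 kgf·cm.
Gear mesh: ratio = 80/41 = 1.9512; torque at the indexing shaft = 2062.6 × 1.9512 = 4024.6 kgf·cm.

4025 kgf·cm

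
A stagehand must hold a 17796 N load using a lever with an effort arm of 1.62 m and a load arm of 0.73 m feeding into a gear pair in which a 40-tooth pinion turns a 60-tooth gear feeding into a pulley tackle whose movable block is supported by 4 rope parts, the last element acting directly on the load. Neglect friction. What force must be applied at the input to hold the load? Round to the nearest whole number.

Lever MA = effort arm / load arm = 1.62/0.73 = 2.2192.
Gear pair MA = 60/40 = 1.5.
Block-and-tackle MA = number of supporting rope parts = 4.
Combined ideal MA = 2.2192 × 1.5 × 4 = 13.315.
Effort = load / MA = 17796 / 13.315 = 1336.5 N.

1337 N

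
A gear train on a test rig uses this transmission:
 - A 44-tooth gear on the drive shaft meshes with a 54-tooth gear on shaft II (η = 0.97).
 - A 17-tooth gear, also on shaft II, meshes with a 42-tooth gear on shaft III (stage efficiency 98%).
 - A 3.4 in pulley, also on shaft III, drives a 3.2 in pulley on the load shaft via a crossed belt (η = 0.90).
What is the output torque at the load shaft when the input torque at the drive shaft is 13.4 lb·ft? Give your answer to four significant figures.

Gear mesh: ratio = 54/44 = 1.2273; torque at shaft II = 13.4 × 1.2273 × 0.97 = 15.952 lb·ft.
Gear mesh: ratio = 42/17 = 2.4706; torque at shaft III = 15.952 × 2.4706 × 0.98 = 38.623 lb·ft.
Belt: ratio = 3.2/3.4 = 0.94118; torque at the load shaft = 38.623 × 0.94118 × 0.90 = 32.716 lb·ft.

32.72 lb·ft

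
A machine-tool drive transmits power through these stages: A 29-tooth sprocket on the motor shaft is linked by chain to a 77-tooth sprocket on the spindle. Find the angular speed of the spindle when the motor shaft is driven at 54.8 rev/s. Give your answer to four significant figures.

chain 77/29 = 2.6552 → 54.8/2.6552 = 20.639 rev/s

20.64 rev/s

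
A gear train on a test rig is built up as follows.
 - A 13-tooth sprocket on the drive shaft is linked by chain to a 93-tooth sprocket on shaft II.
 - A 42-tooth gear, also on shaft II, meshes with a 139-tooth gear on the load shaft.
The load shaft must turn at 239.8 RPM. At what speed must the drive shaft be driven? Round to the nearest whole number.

5677 RPM

Overall ratio R = 7.1538 × 3.3095 = 23.676.
Required input speed = output speed × R = 239.8 × 23.676 = 5677.5 RPM.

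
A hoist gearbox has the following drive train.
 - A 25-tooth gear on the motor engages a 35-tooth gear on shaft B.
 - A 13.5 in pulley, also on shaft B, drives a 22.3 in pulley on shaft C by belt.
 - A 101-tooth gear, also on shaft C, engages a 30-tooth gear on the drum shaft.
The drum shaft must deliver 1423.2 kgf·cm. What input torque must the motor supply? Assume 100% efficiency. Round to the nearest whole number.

Overall ratio R = 1.4 × 1.6519 × 0.29703 = 0.68691.
Input torque = output torque / R = 1423.2 / 0.68691 = 2071.9 kgf·cm.

2072 kgf·cm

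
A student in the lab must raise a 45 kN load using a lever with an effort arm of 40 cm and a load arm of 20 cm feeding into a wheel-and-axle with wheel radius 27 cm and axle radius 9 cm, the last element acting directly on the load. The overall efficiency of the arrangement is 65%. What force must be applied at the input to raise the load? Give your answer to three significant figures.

11.5 kN

Lever MA = effort arm / load arm = 40/20 = 2.
Wheel-and-axle MA = R/r = 27/9 = 3.
Combined ideal MA = 2 × 3 = 6.
Actual MA = 6 × 0.65 = 3.9.
Effort = load / actual MA = 45 / 3.9 = 11.538 kN.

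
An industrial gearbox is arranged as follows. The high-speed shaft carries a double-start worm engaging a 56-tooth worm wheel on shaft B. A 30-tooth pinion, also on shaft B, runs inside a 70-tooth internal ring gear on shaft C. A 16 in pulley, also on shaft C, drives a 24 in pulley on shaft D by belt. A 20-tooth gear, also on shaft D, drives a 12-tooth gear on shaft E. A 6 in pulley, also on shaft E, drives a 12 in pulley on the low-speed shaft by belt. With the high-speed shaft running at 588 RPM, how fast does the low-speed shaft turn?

5 RPM

the high-speed shaft → shaft B (worm, 56/2): 588 ÷ 28 = 21 RPM
shaft B → shaft C (internal gear, 70/30): 21 ÷ 2.3333 = 9 RPM
shaft C → shaft D (belt, 24/16): 9 ÷ 1.5 = 6 RPM
shaft D → shaft E (gear mesh, 12/20): 6 ÷ 0.6 = 10 RPM
shaft E → the low-speed shaft (belt, 12/6): 10 ÷ 2 = 5 RPM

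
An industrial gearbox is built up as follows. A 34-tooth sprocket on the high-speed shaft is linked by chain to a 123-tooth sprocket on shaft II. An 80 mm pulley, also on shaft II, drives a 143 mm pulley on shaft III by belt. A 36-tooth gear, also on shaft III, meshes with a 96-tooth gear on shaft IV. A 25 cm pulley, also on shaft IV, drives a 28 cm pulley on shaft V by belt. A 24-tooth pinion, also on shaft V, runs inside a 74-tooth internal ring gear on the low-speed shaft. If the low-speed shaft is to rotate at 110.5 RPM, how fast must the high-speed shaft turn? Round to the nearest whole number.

Overall ratio R = 3.6176 × 1.7875 × 2.6667 × 1.12 × 3.0833 = 59.55.
Required input speed = output speed × R = 110.5 × 59.55 = 6580.2 RPM.

6580 RPM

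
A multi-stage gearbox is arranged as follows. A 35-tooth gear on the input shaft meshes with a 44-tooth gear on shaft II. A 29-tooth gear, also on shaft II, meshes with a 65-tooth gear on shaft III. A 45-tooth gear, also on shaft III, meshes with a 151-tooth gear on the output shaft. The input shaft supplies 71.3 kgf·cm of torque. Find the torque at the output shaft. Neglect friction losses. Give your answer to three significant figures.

674 kgf·cm

gear mesh 44/35 = 1.2571 → τ = 71.3·1.2571 = 89.634 kgf·cm
gear mesh 65/29 = 2.2414 → τ = 89.634·2.2414 = 200.9 kgf·cm
gear mesh 151/45 = 3.3556 → τ = 200.9·3.3556 = 674.15 kgf·cm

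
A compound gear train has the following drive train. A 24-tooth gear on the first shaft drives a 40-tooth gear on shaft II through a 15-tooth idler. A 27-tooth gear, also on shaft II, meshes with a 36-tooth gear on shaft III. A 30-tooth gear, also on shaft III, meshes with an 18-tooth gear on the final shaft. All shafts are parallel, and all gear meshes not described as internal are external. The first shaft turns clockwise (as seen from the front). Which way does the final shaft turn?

clockwise

the first shaft → shaft II: driver → idler → driven is 2 external meshes, 2 reversals → CW.
shaft II → shaft III: external mesh, 1 reversal → CCW.
shaft III → the final shaft: external mesh, 1 reversal → CW.
4 reversals in total — an even number — so the final shaft turns the same way as the first shaft.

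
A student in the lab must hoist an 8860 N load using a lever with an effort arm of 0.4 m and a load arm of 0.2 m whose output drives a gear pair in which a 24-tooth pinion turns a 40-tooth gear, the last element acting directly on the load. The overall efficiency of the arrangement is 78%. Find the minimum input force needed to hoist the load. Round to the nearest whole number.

Lever MA = effort arm / load arm = 0.4/0.2 = 2.
Gear pair MA = 40/24 = 1.6667.
Combined ideal MA = 2 × 1.6667 = 3.3333.
Actual MA = 3.3333 × 0.78 = 2.6.
Effort = load / actual MA = 8860 / 2.6 = 3407.7 N.

3408 N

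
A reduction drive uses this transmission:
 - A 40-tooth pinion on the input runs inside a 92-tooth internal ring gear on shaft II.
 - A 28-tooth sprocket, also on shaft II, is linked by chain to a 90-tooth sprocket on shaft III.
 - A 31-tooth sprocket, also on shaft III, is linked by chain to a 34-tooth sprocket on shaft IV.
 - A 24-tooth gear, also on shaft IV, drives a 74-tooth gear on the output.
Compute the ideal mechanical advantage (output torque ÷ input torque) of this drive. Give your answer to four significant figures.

25.00

Each stage contributes driven/driver: internal gear 92/40 = 2.3, chain 90/28 = 3.2143, chain 34/31 = 1.0968, gear mesh 74/24 = 3.0833.
Overall: 2.3 × 3.2143 × 1.0968 × 3.0833 = 25.001.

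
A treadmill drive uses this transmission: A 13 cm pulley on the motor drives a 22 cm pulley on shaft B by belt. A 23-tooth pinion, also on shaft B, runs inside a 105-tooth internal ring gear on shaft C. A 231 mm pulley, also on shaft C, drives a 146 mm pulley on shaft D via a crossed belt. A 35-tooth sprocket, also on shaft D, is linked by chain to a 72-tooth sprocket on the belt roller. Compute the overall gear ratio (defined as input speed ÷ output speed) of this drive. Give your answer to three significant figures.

10.0

Each stage contributes driven/driver: belt 22/13 = 1.6923, internal gear 105/23 = 4.5652, belt 146/231 = 0.63203, chain 72/35 = 2.0571.
Overall: 1.6923 × 4.5652 × 0.63203 × 2.0571 = 10.045.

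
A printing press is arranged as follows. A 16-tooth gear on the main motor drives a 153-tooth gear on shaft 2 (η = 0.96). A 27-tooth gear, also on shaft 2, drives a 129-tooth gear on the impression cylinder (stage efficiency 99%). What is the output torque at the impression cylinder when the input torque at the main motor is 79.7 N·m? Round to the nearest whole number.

gear mesh 153/16 = 9.5625 → τ = 79.7·9.5625·0.96 = 731.65 N·m
gear mesh 129/27 = 4.7778 → τ = 731.65·4.7778·0.99 = 3460.7 N·m

3461 N·m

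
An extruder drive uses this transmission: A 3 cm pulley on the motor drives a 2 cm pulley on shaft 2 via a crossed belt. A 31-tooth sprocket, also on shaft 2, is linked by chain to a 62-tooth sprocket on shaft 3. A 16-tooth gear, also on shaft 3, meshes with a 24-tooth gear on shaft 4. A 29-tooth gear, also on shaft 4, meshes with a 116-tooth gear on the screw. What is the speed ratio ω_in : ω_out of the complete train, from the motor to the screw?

Each stage contributes driven/driver: belt 2/3 = 0.66667, chain 62/31 = 2, gear mesh 24/16 = 1.5, gear mesh 116/29 = 4.
Overall: 0.66667 × 2 × 1.5 × 4 = 8.

8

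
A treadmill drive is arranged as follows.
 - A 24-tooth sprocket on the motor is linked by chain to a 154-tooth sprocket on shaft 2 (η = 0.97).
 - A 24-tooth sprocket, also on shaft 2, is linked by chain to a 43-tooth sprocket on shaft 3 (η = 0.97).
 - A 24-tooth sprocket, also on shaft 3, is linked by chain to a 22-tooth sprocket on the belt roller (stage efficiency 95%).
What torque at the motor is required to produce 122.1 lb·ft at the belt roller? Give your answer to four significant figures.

Overall ratio R = 6.4167 × 1.7917 × 0.91667 = 10.538; overall efficiency η = 0.97 × 0.97 × 0.95 = 0.8939.
Input torque = output torque / (R × η) = 122.1 / (10.538 × 0.8939) = 12.962 lb·ft.

12.96 lb·ft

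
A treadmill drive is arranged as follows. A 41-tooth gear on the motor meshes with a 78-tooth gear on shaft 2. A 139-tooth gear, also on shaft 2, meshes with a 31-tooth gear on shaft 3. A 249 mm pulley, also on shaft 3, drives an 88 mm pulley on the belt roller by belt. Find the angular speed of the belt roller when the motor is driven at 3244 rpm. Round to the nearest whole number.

the motor → shaft 2 (gear mesh, 78/41): 3244 ÷ 1.9024 = 1705.2 rpm
shaft 2 → shaft 3 (gear mesh, 31/139): 1705.2 ÷ 0.22302 = 7645.8 rpm
shaft 3 → the belt roller (belt, 88/249): 7645.8 ÷ 0.35341 = 21634 rpm

21634 rpm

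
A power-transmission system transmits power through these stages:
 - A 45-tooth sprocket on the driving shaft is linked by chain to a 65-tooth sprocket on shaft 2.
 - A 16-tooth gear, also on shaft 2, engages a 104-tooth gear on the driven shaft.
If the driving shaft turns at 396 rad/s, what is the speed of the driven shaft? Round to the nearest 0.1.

42.2 rad/s

Chain: ratio = 65/45 = 1.4444, so shaft 2 turns at 396 / 1.4444 = 274.15 rad/s.
Gear mesh: ratio = 104/16 = 6.5, so the driven shaft turns at 274.15 / 6.5 = 42.178 rad/s.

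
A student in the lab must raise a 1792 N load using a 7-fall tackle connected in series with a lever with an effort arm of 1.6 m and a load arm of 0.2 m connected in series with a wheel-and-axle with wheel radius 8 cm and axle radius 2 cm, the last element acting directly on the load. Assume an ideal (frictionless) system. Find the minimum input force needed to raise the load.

Block-and-tackle MA = number of supporting rope parts = 7.
Lever MA = effort arm / load arm = 1.6/0.2 = 8.
Wheel-and-axle MA = R/r = 8/2 = 4.
Combined ideal MA = 7 × 8 × 4 = 224.
Effort = load / MA = 1792 / 224 = 8 N.

8 N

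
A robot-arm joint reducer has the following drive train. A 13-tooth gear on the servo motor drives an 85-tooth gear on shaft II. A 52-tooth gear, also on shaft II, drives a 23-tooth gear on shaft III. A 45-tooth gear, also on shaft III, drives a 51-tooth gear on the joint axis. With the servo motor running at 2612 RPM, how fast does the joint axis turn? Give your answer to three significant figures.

797 RPM

Gear mesh: ratio = 85/13 = 6.5385, so shaft II turns at 2612 / 6.5385 = 399.48 RPM.
Gear mesh: ratio = 23/52 = 0.44231, so shaft III turns at 399.48 / 0.44231 = 903.18 RPM.
Gear mesh: ratio = 51/45 = 1.1333, so the joint axis turns at 903.18 / 1.1333 = 796.92 RPM.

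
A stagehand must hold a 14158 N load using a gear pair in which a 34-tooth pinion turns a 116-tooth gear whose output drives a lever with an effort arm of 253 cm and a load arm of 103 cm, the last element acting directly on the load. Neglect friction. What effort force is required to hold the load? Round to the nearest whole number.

Gear pair MA = 116/34 = 3.4118.
Lever MA = effort arm / load arm = 253/103 = 2.4563.
Combined ideal MA = 3.4118 × 2.4563 = 8.3804.
Effort = load / MA = 14158 / 8.3804 = 1689.4 N.

1689 N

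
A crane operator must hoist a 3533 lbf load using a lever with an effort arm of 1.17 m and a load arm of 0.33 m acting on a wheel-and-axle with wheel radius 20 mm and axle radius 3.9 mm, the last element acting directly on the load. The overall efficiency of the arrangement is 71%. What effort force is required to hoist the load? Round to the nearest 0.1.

Lever MA = effort arm / load arm = 1.17/0.33 = 3.5455.
Wheel-and-axle MA = R/r = 20/3.9 = 5.1282.
Combined ideal MA = 3.5455 × 5.1282 = 18.182.
Actual MA = 18.182 × 0.71 = 12.909.
Effort = load / actual MA = 3533 / 12.909 = 273.68 lbf.

273.7 lbf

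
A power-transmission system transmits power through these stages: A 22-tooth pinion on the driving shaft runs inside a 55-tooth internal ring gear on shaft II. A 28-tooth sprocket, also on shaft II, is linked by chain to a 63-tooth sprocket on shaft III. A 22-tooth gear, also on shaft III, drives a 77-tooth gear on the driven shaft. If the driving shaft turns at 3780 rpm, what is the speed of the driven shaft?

internal gear 55/22 = 2.5 → 3780/2.5 = 1512 rpm
chain 63/28 = 2.25 → 1512/2.25 = 672 rpm
gear mesh 77/22 = 3.5 → 672/3.5 = 192 rpm

192 rpm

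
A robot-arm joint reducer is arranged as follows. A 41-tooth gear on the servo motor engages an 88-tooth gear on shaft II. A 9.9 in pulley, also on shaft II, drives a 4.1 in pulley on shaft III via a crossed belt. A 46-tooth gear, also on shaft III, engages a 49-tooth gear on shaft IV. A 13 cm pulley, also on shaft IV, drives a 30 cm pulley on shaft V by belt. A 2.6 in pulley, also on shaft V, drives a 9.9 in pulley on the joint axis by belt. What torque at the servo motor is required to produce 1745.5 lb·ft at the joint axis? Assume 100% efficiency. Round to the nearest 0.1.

209.8 lb·ft

Overall ratio R = 2.1463 × 0.41414 × 1.0652 × 2.3077 × 3.8077 = 8.32.
Input torque = output torque / R = 1745.5 / 8.32 = 209.79 lb·ft.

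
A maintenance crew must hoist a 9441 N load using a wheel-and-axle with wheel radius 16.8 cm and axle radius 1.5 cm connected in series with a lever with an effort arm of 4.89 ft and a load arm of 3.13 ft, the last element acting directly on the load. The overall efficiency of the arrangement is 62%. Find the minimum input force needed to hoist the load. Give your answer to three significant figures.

Wheel-and-axle MA = R/r = 16.8/1.5 = 11.2.
Lever MA = effort arm / load arm = 4.89/3.13 = 1.5623.
Combined ideal MA = 11.2 × 1.5623 = 17.498.
Actual MA = 17.498 × 0.62 = 10.849.
Effort = load / actual MA = 9441 / 10.849 = 870.25 N.

870 N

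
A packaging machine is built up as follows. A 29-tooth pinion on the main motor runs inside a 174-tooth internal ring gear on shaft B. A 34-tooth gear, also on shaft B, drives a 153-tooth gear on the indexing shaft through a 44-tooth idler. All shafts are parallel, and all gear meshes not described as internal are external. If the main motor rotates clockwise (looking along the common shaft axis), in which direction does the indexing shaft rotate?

clockwise

the main motor → shaft B: internal mesh, same direction → CW.
shaft B → the indexing shaft: driver → idler → driven is 2 external meshes, 2 reversals → CW.
2 reversals in total — an even number — so the indexing shaft turns the same way as the main motor.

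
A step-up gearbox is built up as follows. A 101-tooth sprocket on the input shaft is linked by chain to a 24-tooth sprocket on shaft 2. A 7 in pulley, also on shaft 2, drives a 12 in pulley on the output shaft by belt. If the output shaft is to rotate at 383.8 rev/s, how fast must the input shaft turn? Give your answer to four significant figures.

Overall ratio R = 0.23762 × 1.7143 = 0.40736.
Required input speed = output speed × R = 383.8 × 0.40736 = 156.34 rev/s.

156.3 rev/s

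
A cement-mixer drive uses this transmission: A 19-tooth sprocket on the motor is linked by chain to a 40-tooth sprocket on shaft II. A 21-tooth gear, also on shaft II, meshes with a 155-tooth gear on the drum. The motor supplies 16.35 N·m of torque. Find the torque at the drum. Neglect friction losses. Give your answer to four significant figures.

After the chain (40/19): 16.35 × 2.1053 = 34.421 N·m
After the gear mesh (155/21): 34.421 × 7.381 = 254.06 N·m

254.1 N·m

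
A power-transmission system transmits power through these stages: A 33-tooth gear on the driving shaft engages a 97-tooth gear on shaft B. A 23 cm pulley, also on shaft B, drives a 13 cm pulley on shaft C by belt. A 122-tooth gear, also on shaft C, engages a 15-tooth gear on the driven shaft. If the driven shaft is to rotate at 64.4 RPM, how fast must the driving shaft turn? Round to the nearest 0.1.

Overall ratio R = 2.9394 × 0.56522 × 0.12295 = 0.20427.
Required input speed = output speed × R = 64.4 × 0.20427 = 13.155 RPM.

13.2 RPM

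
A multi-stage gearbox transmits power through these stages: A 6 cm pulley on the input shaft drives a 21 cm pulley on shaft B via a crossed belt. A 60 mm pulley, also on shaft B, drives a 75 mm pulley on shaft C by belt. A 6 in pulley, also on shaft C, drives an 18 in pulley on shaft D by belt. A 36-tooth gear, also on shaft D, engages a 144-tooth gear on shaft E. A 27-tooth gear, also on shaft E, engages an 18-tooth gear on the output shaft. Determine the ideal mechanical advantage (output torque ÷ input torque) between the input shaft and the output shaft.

35

Each stage contributes driven/driver: belt 21/6 = 3.5, belt 75/60 = 1.25, belt 18/6 = 3, gear mesh 144/36 = 4, gear mesh 18/27 = 0.66667.
Overall: 3.5 × 1.25 × 3 × 4 × 0.66667 = 35.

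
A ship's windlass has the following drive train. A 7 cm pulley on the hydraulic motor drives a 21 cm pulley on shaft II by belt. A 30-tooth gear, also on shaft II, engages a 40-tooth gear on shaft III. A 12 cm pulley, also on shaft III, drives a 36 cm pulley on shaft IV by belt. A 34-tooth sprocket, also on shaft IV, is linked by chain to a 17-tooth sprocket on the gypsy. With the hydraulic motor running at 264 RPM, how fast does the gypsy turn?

44 RPM

Belt: ratio = 21/7 = 3, so shaft II turns at 264 / 3 = 88 RPM.
Gear mesh: ratio = 40/30 = 1.3333, so shaft III turns at 88 / 1.3333 = 66 RPM.
Belt: ratio = 36/12 = 3, so shaft IV turns at 66 / 3 = 22 RPM.
Chain: ratio = 17/34 = 0.5, so the gypsy turns at 22 / 0.5 = 44 RPM.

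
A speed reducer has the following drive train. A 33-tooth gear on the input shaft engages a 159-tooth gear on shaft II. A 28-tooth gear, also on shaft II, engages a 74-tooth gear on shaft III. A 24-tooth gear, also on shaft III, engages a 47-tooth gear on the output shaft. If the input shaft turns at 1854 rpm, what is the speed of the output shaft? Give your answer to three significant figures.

gear mesh 159/33 = 4.8182 → 1854/4.8182 = 384.79 rpm
gear mesh 74/28 = 2.6429 → 384.79/2.6429 = 145.6 rpm
gear mesh 47/24 = 1.9583 → 145.6/1.9583 = 74.347 rpm

74.3 rpm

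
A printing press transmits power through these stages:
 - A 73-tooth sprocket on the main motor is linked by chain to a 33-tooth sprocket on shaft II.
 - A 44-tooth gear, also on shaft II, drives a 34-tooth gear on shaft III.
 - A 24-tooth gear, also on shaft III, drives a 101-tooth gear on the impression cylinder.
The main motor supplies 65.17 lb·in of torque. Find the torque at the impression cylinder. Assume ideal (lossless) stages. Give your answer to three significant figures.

Chain: ratio = 33/73 = 0.45205; torque at shaft II = 65.17 × 0.45205 = 29.46 lb·in.
Gear mesh: ratio = 34/44 = 0.77273; torque at shaft III = 29.46 × 0.77273 = 22.765 lb·in.
Gear mesh: ratio = 101/24 = 4.2083; torque at the impression cylinder = 22.765 × 4.2083 = 95.802 lb·in.

95.8 lb·in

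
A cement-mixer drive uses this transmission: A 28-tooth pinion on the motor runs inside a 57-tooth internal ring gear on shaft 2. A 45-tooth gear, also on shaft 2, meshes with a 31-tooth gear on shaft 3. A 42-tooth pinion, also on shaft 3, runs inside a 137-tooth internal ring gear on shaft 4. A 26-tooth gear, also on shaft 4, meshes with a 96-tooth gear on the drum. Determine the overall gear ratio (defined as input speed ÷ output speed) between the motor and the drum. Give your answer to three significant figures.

Each stage contributes driven/driver: internal gear 57/28 = 2.0357, gear mesh 31/45 = 0.68889, internal gear 137/42 = 3.2619, gear mesh 96/26 = 3.6923.
Overall: 2.0357 × 0.68889 × 3.2619 × 3.6923 = 16.89.

16.9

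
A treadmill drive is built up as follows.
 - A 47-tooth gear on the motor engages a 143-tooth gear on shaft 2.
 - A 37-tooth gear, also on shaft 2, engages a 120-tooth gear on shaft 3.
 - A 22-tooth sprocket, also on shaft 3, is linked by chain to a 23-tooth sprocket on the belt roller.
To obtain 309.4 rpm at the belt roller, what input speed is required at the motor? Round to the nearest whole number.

3192 rpm

Overall ratio R = 3.0426 × 3.2432 × 1.0455 = 10.316.
Required input speed = output speed × R = 309.4 × 10.316 = 3191.9 rpm.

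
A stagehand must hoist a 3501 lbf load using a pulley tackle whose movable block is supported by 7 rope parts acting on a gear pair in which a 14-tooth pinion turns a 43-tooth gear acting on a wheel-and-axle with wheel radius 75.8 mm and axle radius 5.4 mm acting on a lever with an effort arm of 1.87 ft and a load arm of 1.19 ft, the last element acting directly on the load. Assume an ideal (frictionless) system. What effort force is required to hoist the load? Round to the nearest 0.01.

Block-and-tackle MA = number of supporting rope parts = 7.
Gear pair MA = 43/14 = 3.0714.
Wheel-and-axle MA = R/r = 75.8/5.4 = 14.037.
Lever MA = effort arm / load arm = 1.87/1.19 = 1.5714.
Combined ideal MA = 7 × 3.0714 × 14.037 × 1.5714 = 474.25.
Effort = load / MA = 3501 / 474.25 = 7.3822 lbf.

7.38 lbf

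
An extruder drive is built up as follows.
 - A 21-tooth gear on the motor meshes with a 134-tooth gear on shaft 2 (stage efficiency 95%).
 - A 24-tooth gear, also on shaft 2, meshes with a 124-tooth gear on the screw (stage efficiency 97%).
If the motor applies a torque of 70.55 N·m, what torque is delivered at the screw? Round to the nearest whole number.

2143 N·m

gear mesh 134/21 = 6.381 → τ = 70.55·6.381·0.95 = 427.67 N·m
gear mesh 124/24 = 5.1667 → τ = 427.67·5.1667·0.97 = 2143.3 N·m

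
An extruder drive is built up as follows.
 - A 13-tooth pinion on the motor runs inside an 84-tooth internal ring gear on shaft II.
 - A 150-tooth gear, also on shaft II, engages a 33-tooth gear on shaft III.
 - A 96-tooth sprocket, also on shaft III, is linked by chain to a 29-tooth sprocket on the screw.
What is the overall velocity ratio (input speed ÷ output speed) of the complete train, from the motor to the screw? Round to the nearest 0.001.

0.429

Each stage contributes driven/driver: internal gear 84/13 = 6.4615, gear mesh 33/150 = 0.22, chain 29/96 = 0.30208.
Overall: 6.4615 × 0.22 × 0.30208 = 0.42942.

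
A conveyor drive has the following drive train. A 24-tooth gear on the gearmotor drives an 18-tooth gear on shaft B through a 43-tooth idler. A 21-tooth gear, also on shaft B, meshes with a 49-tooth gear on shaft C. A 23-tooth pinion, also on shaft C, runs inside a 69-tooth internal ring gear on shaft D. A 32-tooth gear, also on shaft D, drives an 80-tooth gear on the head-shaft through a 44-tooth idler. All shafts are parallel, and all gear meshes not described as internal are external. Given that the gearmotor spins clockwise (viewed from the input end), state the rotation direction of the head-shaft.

counterclockwise

the gearmotor → shaft B: driver → idler → driven is 2 external meshes, 2 reversals → CW.
shaft B → shaft C: external mesh, 1 reversal → CCW.
shaft C → shaft D: internal mesh, same direction → CCW.
shaft D → the head-shaft: driver → idler → driven is 2 external meshes, 2 reversals → CCW.
5 reversals in total — an odd number — so the head-shaft turns opposite to the gearmotor.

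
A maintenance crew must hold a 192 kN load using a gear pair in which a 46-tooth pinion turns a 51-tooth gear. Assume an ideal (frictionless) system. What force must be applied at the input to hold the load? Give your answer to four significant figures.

Gear pair MA = 51/46 = 1.1087.
Effort = load / MA = 192 / 1.1087 = 173.18 kN.

173.2 kN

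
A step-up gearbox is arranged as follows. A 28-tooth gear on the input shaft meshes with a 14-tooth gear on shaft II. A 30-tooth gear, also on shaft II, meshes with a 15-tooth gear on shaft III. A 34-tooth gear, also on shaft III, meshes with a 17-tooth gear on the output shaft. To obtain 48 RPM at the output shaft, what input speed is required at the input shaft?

6 RPM

Overall ratio R = 0.5 × 0.5 × 0.5 = 0.125.
Required input speed = output speed × R = 48 × 0.125 = 6 RPM.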